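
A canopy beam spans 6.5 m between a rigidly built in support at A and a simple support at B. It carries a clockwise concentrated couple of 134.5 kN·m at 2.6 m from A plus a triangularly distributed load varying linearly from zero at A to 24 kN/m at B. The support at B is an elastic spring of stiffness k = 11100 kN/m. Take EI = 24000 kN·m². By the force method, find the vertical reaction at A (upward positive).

Take the reaction at B as the redundant and release it; the primary structure is a cantilever fixed at A.
Deflection at B on the released cantilever, summing each load's contribution:
  clockwise couple 134.5 at a = 2.6: M₀a(2L − a)/(2EI) = 1818/EI
  triangular load, peak 24 at the free end: 11w₀L⁴/(120EI) = 3927/EI
  δ_0 = 5746/EI
Flexibility coefficient — unit upward force at B: δ_{BB} = L³/(3EI) = 91.54/EI.
With EI = 24000 kN·m²: δ_0 = 0.2394 m and δ_{BB} = 0.003814 m/kN.
Compatibility — the spring shortens by R_B/k under the reaction it provides: δ_0 − R_B·δ_{BB} = R_B/k. With 1/k = 0.00009 m/kN, R_B = δ_0 / (δ_{BB} + 1/k) = 0.2394 / (0.003814 + 0.00009) = 61.32 kN.
Vertical equilibrium: R_A = ΣP − R_B = 78 − 61.32 = 16.68 kN.

R_A = 16.68 kN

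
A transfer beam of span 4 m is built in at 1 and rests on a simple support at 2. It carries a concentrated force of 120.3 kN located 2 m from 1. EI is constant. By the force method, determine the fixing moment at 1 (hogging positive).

M_1 = 90.22 kN·m

Remove the prop at 2; the released (primary) structure is a cantilever built in at 1.
Deflection at 2 on the released cantilever, summing each load's contribution:
  point load 120.3 at a = 2: Pa²(3L − a)/(6EI) = 802/EI
Flexibility coefficient — unit upward force at 2: δ_{22} = L³/(3EI) = 21.33/EI.
Compatibility at 2: δ_0 − R_2·δ_{22} = 0, so R_2 = 802/21.33 = 37.59 kN.
Moment equilibrium about 1: M_1 = Σ(load moments about 1) − R_2·L = 240.6 − 37.59×4 = 90.22 kN·m.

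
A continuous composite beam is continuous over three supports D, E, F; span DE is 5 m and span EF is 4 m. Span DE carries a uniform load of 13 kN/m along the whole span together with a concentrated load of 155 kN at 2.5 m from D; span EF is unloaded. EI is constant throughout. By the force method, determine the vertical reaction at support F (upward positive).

R_F = -25.82 kN

Release continuity at E by inserting a hinge; the redundant is the internal moment M_E. The primary structure is two simply-supported spans DE and EF.
End slopes at the hinge E, treating each span as simply supported:
  span DE: UDL 13: wL³/(24EI) = 67.71/EI
  span DE: point load 155 at a = 2.5: Pab(L + a)/(6LEI) = 242.2/EI
  relative rotation θ_0 = (309.9 + 0)/EI = 309.9/EI
A unit hogging moment at E produces rotation L₁/(3EI) + L₂/(3EI) = 3/EI.
Slope continuity at E: θ_0 = M_E·3/EI, so M_E = 309.9/3 = 103.3 kN·m (hogging).
Span EF, ΣM about F: R_E^{EF}·4 = 0 + 103.3, so R_E^{EF} = 25.82 kN and R_F = 0 − 25.82 = -25.82 kN.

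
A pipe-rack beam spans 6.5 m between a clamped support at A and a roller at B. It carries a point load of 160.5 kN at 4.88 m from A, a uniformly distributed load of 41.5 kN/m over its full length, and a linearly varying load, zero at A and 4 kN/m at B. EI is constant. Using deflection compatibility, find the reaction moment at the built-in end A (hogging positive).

Release the roller at B. Primary structure: cantilever fixed at A.
Deflection at B on the released cantilever, summing each load's contribution:
  point load 160.5 at a = 4.88: Pa²(3L − a)/(6EI) = 9313/EI
  UDL 41.5: wL⁴/(8EI) = 9260/EI
  triangular load, peak 4 at the free end: 11w₀L⁴/(120EI) = 654.5/EI
  δ_0 = 19228/EI
Tip deflection under a unit load at B: L³/(3EI) = 91.54/EI.
The prop prevents deflection at B: R_B = δ_0/δ_{BB} = 19228/91.54 = 210 kN.
Moment equilibrium about A: M_A = Σ(load moments about A) − R_B·L = 1716 − 210×6.5 = 351 kN·m.

M_A = 351 kN·m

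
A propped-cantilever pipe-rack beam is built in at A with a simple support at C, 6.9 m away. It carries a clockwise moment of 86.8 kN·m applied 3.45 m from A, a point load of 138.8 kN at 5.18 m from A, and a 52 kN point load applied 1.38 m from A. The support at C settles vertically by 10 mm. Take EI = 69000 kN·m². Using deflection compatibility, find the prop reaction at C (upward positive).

R_C = 98.74 kN

Take the reaction at C as the redundant and release it; the primary structure is a cantilever fixed at A.
Primary-structure tip deflection at C by superposition:
  clockwise couple 86.8 at a = 3.45: M₀a(2L − a)/(2EI) = 1550/EI
  point load 138.8 at a = 5.18: Pa²(3L − a)/(6EI) = 9634/EI
  point load 52 at a = 1.38: Pa²(3L − a)/(6EI) = 318.9/EI
  δ_0 = 11502/EI
Flexibility coefficient — unit upward force at C: δ_{CC} = L³/(3EI) = 109.5/EI.
With EI = 69000 kN·m²: δ_0 = 0.1667 m and δ_{CC} = 0.001587 m/kN.
Compatibility — the beam at C must follow the support down by 0.01 m: δ_0 − R_C·δ_{CC} = 0.01, so R_C = (0.1667 − 0.01)/0.001587 = 98.74 kN.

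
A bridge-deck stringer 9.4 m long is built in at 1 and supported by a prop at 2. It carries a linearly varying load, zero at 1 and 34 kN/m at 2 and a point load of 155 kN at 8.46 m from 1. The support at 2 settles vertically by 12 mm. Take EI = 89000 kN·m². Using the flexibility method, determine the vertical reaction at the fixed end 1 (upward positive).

Remove the prop at 2; the released (primary) structure is a cantilever built in at 1.
Deflection at 2 on the released cantilever, summing each load's contribution:
  triangular load, peak 34 at the free end: 11w₀L⁴/(120EI) = 24333/EI
  point load 155 at a = 8.46: Pa²(3L − a)/(6EI) = 36498/EI
  δ_0 = 60831/EI
Tip deflection under a unit load at 2: L³/(3EI) = 276.9/EI.
With EI = 89000 kN·m²: δ_0 = 0.6835 m and δ_{22} = 0.003111 m/kN.
Compatibility — the beam at 2 must follow the support down by 0.012 m: δ_0 − R_2·δ_{22} = 0.012, so R_2 = (0.6835 − 0.012)/0.003111 = 215.9 kN.
Vertical equilibrium: R_1 = ΣP − R_2 = 314.8 − 215.9 = 98.94 kN.

R_1 = 98.94 kN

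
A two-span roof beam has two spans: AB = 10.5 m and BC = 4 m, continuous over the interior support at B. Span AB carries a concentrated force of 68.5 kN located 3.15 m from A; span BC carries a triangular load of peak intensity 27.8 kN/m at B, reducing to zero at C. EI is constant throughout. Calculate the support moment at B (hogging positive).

Take M_B as the redundant. Released structure: two simple spans AB and BC with a hinge at B.
Rotations at B on the released spans (each span's end-slope, ×1/EI):
  span AB: point load 68.5 at a = 3.15: Pab(L + a)/(6LEI) = 343.6/EI
  span BC: triangular load, peak 27.8: w₀L³/(45EI) = 39.54/EI
  relative rotation θ_0 = (343.6 + 39.54)/EI = 383.2/EI
A unit hogging moment at B produces rotation L₁/(3EI) + L₂/(3EI) = 4.833/EI.
Slope continuity at B: θ_0 = M_B·4.833/EI, so M_B = 383.2/4.833 = 79.27 kN·m (hogging).

M_B = 79.27 kN·m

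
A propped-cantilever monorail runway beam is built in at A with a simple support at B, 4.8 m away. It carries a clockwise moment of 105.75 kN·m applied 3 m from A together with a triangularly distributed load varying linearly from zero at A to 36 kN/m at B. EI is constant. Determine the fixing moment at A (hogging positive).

Choose R_B as the redundant. The primary structure is the cantilever fixed at A.
Deflection at B on the released cantilever, summing each load's contribution:
  clockwise couple 105.75 at a = 3: M₀a(2L − a)/(2EI) = 1047/EI
  triangular load, peak 36 at the free end: 11w₀L⁴/(120EI) = 1752/EI
  δ_0 = 2799/EI
Flexibility coefficient — unit upward force at B: δ_{BB} = L³/(3EI) = 36.86/EI.
The prop prevents deflection at B: R_B = δ_0/δ_{BB} = 2799/36.86 = 75.92 kN.
Moment equilibrium about A: M_A = Σ(load moments about A) − R_B·L = 382.2 − 75.92×4.8 = 17.82 kN·m.

M_A = 17.82 kN·m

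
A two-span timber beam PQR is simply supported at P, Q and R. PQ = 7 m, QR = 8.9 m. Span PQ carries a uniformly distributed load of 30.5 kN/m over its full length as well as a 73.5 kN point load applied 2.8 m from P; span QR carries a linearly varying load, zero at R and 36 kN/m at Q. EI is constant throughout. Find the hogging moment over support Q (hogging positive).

M_Q = 226.7 kN·m

Release continuity at Q by inserting a hinge; the redundant is the internal moment M_Q. The primary structure is two simply-supported spans PQ and QR.
Rotations at Q on the released spans (each span's end-slope, ×1/EI):
  span PQ: UDL 30.5: wL³/(24EI) = 435.9/EI
  span PQ: point load 73.5 at a = 2.8: Pab(L + a)/(6LEI) = 201.7/EI
  span QR: triangular load, peak 36: w₀L³/(45EI) = 564/EI
  relative rotation θ_0 = (637.6 + 564)/EI = 1202/EI
A unit hogging moment at Q produces rotation L₁/(3EI) + L₂/(3EI) = 5.3/EI.
Slope continuity at Q: θ_0 = M_Q·5.3/EI, so M_Q = 1202/5.3 = 226.7 kN·m (hogging).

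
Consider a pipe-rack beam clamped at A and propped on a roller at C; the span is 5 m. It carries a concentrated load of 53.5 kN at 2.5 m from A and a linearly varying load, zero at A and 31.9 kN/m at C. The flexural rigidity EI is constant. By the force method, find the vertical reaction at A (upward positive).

Take the reaction at C as the redundant and release it; the primary structure is a cantilever fixed at A.
Primary-structure tip deflection at C by superposition:
  point load 53.5 at a = 2.5: Pa²(3L − a)/(6EI) = 696.6/EI
  triangular load, peak 31.9 at the free end: 11w₀L⁴/(120EI) = 1828/EI
  δ_0 = 2524/EI
Flexibility coefficient — unit upward force at C: δ_{CC} = L³/(3EI) = 41.67/EI.
Compatibility at C: δ_0 − R_C·δ_{CC} = 0, so R_C = 2524/41.67 = 60.58 kN.
Vertical equilibrium: R_A = ΣP − R_C = 133.2 − 60.58 = 72.67 kN.

R_A = 72.67 kN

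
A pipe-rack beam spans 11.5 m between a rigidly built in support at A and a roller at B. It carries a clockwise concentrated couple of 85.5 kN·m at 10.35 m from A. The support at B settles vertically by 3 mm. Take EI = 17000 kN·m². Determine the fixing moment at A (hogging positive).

M_A = -40.31 kN·m

Take the reaction at B as the redundant and release it; the primary structure is a cantilever fixed at A.
Deflection at B on the released cantilever, summing each load's contribution:
  clockwise couple 85.5 at a = 10.35: M₀a(2L − a)/(2EI) = 5597/EI
Tip deflection under a unit load at B: L³/(3EI) = 507/EI.
With EI = 17000 kN·m²: δ_0 = 0.32924 m and δ_{BB} = 0.029821 m/kN.
Compatibility — the beam at B must follow the support down by 0.003 m: δ_0 − R_B·δ_{BB} = 0.003, so R_B = (0.32924 − 0.003)/0.029821 = 10.94 kN.
Moment equilibrium about A: M_A = Σ(load moments about A) − R_B·L = 85.5 − 10.94×11.5 = -40.31 kN·m.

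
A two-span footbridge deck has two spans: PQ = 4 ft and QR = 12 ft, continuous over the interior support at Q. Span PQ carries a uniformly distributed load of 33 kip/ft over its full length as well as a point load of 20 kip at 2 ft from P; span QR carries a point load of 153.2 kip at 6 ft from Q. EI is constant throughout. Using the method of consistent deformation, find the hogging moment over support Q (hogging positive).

Insert a hinge at Q; M_Q is the redundant, and each span becomes simply supported.
Rotations at Q on the released spans (each span's end-slope, ×1/EI):
  span PQ: UDL 33: wL³/(24EI) = 88/EI
  span PQ: point load 20 at a = 2: Pab(L + a)/(6LEI) = 20/EI
  span QR: point load 153.2 at a = 6: Pab(L + b)/(6LEI) = 1379/EI
  relative rotation θ_0 = (108 + 1379)/EI = 1487/EI
A unit hogging moment at Q produces rotation L₁/(3EI) + L₂/(3EI) = 5.333/EI.
Compatibility: M_Q·(L₁+L₂)/(3EI) = θ_0, giving M_Q = 278.8 kip·ft (hogging).

M_Q = 278.8 kip·ft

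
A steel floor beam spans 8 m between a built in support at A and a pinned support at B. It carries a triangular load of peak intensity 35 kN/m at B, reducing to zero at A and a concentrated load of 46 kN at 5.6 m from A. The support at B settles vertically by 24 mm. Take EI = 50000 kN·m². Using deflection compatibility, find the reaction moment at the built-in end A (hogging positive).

M_A = 237.1 kN·m

Choose R_B as the redundant. The primary structure is the cantilever fixed at A.
Primary-structure tip deflection at B by superposition:
  triangular load, peak 35 at the free end: 11w₀L⁴/(120EI) = 13141/EI
  point load 46 at a = 5.6: Pa²(3L − a)/(6EI) = 4424/EI
  δ_0 = 17565/EI
Tip deflection under a unit load at B: L³/(3EI) = 170.7/EI.
With EI = 50000 kN·m²: δ_0 = 0.3513 m and δ_{BB} = 0.003413 m/kN.
Compatibility — the beam at B must follow the support down by 0.024 m: δ_0 − R_B·δ_{BB} = 0.024, so R_B = (0.3513 − 0.024)/0.003413 = 95.89 kN.
Moment equilibrium about A: M_A = Σ(load moments about A) − R_B·L = 1004 − 95.89×8 = 237.1 kN·m.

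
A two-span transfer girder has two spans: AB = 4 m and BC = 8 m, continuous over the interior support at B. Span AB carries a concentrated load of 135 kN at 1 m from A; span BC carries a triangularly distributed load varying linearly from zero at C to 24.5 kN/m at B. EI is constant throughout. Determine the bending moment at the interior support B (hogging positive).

M_B = 90.78 kN·m

Take M_B as the redundant. Released structure: two simple spans AB and BC with a hinge at B.
Rotations at B on the released spans (each span's end-slope, ×1/EI):
  span AB: point load 135 at a = 1: Pab(L + a)/(6LEI) = 84.38/EI
  span BC: triangular load, peak 24.5: w₀L³/(45EI) = 278.8/EI
  relative rotation θ_0 = (84.38 + 278.8)/EI = 363.1/EI
A unit hogging moment at B produces rotation L₁/(3EI) + L₂/(3EI) = 4/EI.
Compatibility: M_B·(L₁+L₂)/(3EI) = θ_0, giving M_B = 90.78 kN·m (hogging).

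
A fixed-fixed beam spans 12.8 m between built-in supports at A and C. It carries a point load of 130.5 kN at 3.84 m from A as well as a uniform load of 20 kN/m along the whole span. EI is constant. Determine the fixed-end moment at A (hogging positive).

Release both end moments; the primary structure is a simply-supported span AC with redundants M_A and M_C.
Simple-span end rotations at A and C under the given loads:
  at A: point load 130.5 at a = 3.84: Pab(L + b)/(6LEI) = 1272/EI
  at C: point load 130.5 at a = 3.84: Pab(L + a)/(6LEI) = 972.8/EI
  at A: UDL 20: wL³/(24EI) = 1748/EI
  at C: UDL 20: wL³/(24EI) = 1748/EI
  θ_A0 = 3020/EI,  θ_C0 = 2720/EI
Flexibility coefficients: a unit moment at one end gives L/(3EI) there and L/(6EI) at the far end, so f₁₁ = f₂₂ = 4.267/EI and f₁₂ = f₂₁ = 2.133/EI.
Compatibility — zero rotation at each built-in end:
  4.267 M_A + 2.133 M_C = 3020
  2.133 M_A + 4.267 M_C = 2720
Solving the pair gives M_A = 518.6 kN·m and M_C = 378.3 kN·m (hogging).

M_A = 518.6 kN·m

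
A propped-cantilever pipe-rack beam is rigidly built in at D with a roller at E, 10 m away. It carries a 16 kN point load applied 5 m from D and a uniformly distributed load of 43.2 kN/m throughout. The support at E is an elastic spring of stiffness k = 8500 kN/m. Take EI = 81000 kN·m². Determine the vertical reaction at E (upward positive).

Take the reaction at E as the redundant and release it; the primary structure is a cantilever fixed at D.
Deflection at E on the released cantilever, summing each load's contribution:
  point load 16 at a = 5: Pa²(3L − a)/(6EI) = 1667/EI
  UDL 43.2: wL⁴/(8EI) = 54000/EI
  δ_0 = 55667/EI
Flexibility coefficient — unit upward force at E: δ_{EE} = L³/(3EI) = 333.3/EI.
With EI = 81000 kN·m²: δ_0 = 0.68724 m and δ_{EE} = 0.004115 m/kN.
Compatibility — the spring shortens by R_E/k under the reaction it provides: δ_0 − R_E·δ_{EE} = R_E/k. With 1/k = 0.000118 m/kN, R_E = δ_0 / (δ_{EE} + 1/k) = 0.68724 / (0.004115 + 0.000118) = 162.4 kN.

R_E = 162.4 kN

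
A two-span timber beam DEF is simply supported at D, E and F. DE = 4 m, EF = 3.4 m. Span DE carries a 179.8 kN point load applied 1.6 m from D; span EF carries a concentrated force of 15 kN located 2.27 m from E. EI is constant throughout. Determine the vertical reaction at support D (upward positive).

Take M_E as the redundant. Released structure: two simple spans DE and EF with a hinge at E.
End slopes at the hinge E, treating each span as simply supported:
  span DE: point load 179.8 at a = 1.6: Pab(L + a)/(6LEI) = 161.1/EI
  span EF: point load 15 at a = 2.27: Pab(L + b)/(6LEI) = 8.544/EI
  relative rotation θ_0 = (161.1 + 8.544)/EI = 169.6/EI
A unit hogging moment at E produces rotation L₁/(3EI) + L₂/(3EI) = 2.467/EI.
Slope continuity at E: θ_0 = M_E·2.467/EI, so M_E = 169.6/2.467 = 68.77 kN·m (hogging).
Span DE, ΣM about D with M_E applied at E: R_E^{DE}·4 = 287.7 + 68.77, so R_E^{DE} = 89.11 kN and R_D = 179.8 − 89.11 = 90.69 kN.

R_D = 90.69 kN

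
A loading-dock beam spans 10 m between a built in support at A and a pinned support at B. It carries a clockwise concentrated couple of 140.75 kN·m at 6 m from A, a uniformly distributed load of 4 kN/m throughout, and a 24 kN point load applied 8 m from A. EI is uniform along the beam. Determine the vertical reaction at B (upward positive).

Release the roller at B. Primary structure: cantilever fixed at A.
Deflection at B on the released cantilever, summing each load's contribution:
  clockwise couple 140.75 at a = 6: M₀a(2L − a)/(2EI) = 5912/EI
  UDL 4: wL⁴/(8EI) = 5000/EI
  point load 24 at a = 8: Pa²(3L − a)/(6EI) = 5632/EI
  δ_0 = 16544/EI
Tip deflection under a unit load at B: L³/(3EI) = 333.3/EI.
The prop prevents deflection at B: R_B = δ_0/δ_{BB} = 16544/333.3 = 49.63 kN.

R_B = 49.63 kN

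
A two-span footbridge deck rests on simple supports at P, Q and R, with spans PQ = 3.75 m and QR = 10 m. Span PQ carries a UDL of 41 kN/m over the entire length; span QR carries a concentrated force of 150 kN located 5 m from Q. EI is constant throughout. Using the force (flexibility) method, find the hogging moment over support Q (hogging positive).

M_Q = 224.2 kN·m

Insert a hinge at Q; M_Q is the redundant, and each span becomes simply supported.
Discontinuity in slope at Q on the released structure — sum the simple-span end rotations:
  span PQ: UDL 41: wL³/(24EI) = 90.09/EI
  span QR: point load 150 at a = 5: Pab(L + b)/(6LEI) = 937.5/EI
  relative rotation θ_0 = (90.09 + 937.5)/EI = 1028/EI
A unit hogging moment at Q produces rotation L₁/(3EI) + L₂/(3EI) = 4.583/EI.
Compatibility: M_Q·(L₁+L₂)/(3EI) = θ_0, giving M_Q = 224.2 kN·m (hogging).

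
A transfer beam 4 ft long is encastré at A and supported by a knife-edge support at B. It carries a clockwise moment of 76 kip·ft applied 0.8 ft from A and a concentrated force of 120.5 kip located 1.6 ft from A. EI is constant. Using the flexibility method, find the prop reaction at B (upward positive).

R_B = 35.32 kip

Release the roller at B. Primary structure: cantilever fixed at A.
Deflection at B on the released cantilever, summing each load's contribution:
  clockwise couple 76 at a = 0.8: M₀a(2L − a)/(2EI) = 218.9/EI
  point load 120.5 at a = 1.6: Pa²(3L − a)/(6EI) = 534.7/EI
  δ_0 = 753.6/EI
Flexibility coefficient — unit upward force at B: δ_{BB} = L³/(3EI) = 21.33/EI.
Compatibility at B: δ_0 − R_B·δ_{BB} = 0, so R_B = 753.6/21.33 = 35.32 kip.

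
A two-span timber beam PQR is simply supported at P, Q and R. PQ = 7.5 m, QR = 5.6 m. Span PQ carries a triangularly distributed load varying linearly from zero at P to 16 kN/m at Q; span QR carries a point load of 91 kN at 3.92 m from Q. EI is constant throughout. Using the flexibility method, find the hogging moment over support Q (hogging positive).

Take M_Q as the redundant. Released structure: two simple spans PQ and QR with a hinge at Q.
Discontinuity in slope at Q on the released structure — sum the simple-span end rotations:
  span PQ: triangular load, peak 16: w₀L³/(45EI) = 150/EI
  span QR: point load 91 at a = 3.92: Pab(L + b)/(6LEI) = 129.8/EI
  relative rotation θ_0 = (150 + 129.8)/EI = 279.8/EI
A unit hogging moment at Q produces rotation L₁/(3EI) + L₂/(3EI) = 4.367/EI.
Slope continuity at Q: θ_0 = M_Q·4.367/EI, so M_Q = 279.8/4.367 = 64.09 kN·m (hogging).

M_Q = 64.09 kN·m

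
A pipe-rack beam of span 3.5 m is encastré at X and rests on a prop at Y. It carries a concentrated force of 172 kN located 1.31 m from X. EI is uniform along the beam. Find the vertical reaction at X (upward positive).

R_X = 140.4 kN

Take the reaction at Y as the redundant and release it; the primary structure is a cantilever fixed at X.
Free-end deflection of the primary structure under the applied loading (downward +):
  point load 172 at a = 1.31: Pa²(3L − a)/(6EI) = 452.1/EI
Tip deflection under a unit load at Y: L³/(3EI) = 14.29/EI.
The prop prevents deflection at Y: R_Y = δ_0/δ_{YY} = 452.1/14.29 = 31.63 kN.
Vertical equilibrium: R_X = ΣP − R_Y = 172 − 31.63 = 140.4 kN.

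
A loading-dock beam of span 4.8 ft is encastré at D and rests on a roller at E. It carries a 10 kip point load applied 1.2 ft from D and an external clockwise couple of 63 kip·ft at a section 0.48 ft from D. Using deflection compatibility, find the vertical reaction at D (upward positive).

R_D = 5.4 kip

Choose R_E as the redundant. The primary structure is the cantilever fixed at D.
Deflection at E on the released cantilever, summing each load's contribution:
  point load 10 at a = 1.2: Pa²(3L − a)/(6EI) = 31.68/EI
  clockwise couple 63 at a = 0.48: M₀a(2L − a)/(2EI) = 137.9/EI
  δ_0 = 169.6/EI
Tip deflection under a unit load at E: L³/(3EI) = 36.86/EI.
Compatibility at E: δ_0 − R_E·δ_{EE} = 0, so R_E = 169.6/36.86 = 4.6 kip.
Vertical equilibrium: R_D = ΣP − R_E = 10 − 4.6 = 5.4 kip.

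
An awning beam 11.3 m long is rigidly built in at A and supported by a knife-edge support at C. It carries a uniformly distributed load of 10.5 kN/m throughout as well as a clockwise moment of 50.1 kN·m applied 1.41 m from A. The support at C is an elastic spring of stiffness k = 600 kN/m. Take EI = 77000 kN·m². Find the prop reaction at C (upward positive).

R_C = 36.35 kN

Choose R_C as the redundant. The primary structure is the cantilever fixed at A.
Free-end deflection of the primary structure under the applied loading (downward +):
  UDL 10.5: wL⁴/(8EI) = 21400/EI
  clockwise couple 50.1 at a = 1.41: M₀a(2L − a)/(2EI) = 748.4/EI
  δ_0 = 22148/EI
Tip deflection under a unit load at C: L³/(3EI) = 481/EI.
With EI = 77000 kN·m²: δ_0 = 0.28764 m and δ_{CC} = 0.006246 m/kN.
Compatibility — the spring shortens by R_C/k under the reaction it provides: δ_0 − R_C·δ_{CC} = R_C/k. With 1/k = 0.001667 m/kN, R_C = δ_0 / (δ_{CC} + 1/k) = 0.28764 / (0.006246 + 0.001667) = 36.35 kN.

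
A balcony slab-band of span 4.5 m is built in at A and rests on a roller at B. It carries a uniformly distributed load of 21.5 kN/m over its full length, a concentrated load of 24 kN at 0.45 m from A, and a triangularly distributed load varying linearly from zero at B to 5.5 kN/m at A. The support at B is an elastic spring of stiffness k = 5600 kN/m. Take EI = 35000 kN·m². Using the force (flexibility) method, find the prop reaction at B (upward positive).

Take the reaction at B as the redundant and release it; the primary structure is a cantilever fixed at A.
Deflection at B on the released cantilever, summing each load's contribution:
  UDL 21.5: wL⁴/(8EI) = 1102/EI
  point load 24 at a = 0.45: Pa²(3L − a)/(6EI) = 10.57/EI
  triangular load, peak 5.5 at the fixed end: w₀L⁴/(30EI) = 75.18/EI
  δ_0 = 1188/EI
Tip deflection under a unit load at B: L³/(3EI) = 30.38/EI.
With EI = 35000 kN·m²: δ_0 = 0.033937 m and δ_{BB} = 0.000868 m/kN.
Compatibility — the spring shortens by R_B/k under the reaction it provides: δ_0 − R_B·δ_{BB} = R_B/k. With 1/k = 0.000179 m/kN, R_B = δ_0 / (δ_{BB} + 1/k) = 0.033937 / (0.000868 + 0.000179) = 32.43 kN.

R_B = 32.43 kN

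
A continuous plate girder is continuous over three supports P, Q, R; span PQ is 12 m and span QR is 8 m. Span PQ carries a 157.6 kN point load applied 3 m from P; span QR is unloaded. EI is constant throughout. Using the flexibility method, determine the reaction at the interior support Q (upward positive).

Insert a hinge at Q; M_Q is the redundant, and each span becomes simply supported.
End slopes at the hinge Q, treating each span as simply supported:
  span PQ: point load 157.6 at a = 3: Pab(L + a)/(6LEI) = 886.5/EI
  relative rotation θ_0 = (886.5 + 0)/EI = 886.5/EI
A unit hogging moment at Q produces rotation L₁/(3EI) + L₂/(3EI) = 6.667/EI.
Compatibility: M_Q·(L₁+L₂)/(3EI) = θ_0, giving M_Q = 133 kN·m (hogging).
Span PQ, ΣM about P with M_Q applied at Q: R_Q^{PQ}·12 = 472.8 + 133, so R_Q^{PQ} = 50.48 kN and R_P = 157.6 − 50.48 = 107.1 kN.
Span QR, ΣM about R: R_Q^{QR}·8 = 0 + 133, so R_Q^{QR} = 16.62 kN and R_R = 0 − 16.62 = -16.62 kN.
R_Q = 50.48 + 16.62 = 67.1 kN.

R_Q = 67.1 kN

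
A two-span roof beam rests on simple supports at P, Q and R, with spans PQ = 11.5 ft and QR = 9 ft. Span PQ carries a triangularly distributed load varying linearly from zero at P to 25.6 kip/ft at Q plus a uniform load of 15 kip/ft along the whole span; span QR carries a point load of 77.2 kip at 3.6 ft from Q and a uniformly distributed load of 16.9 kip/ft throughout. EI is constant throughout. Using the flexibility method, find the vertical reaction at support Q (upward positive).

R_Q = 385.9 kip

Take M_Q as the redundant. Released structure: two simple spans PQ and QR with a hinge at Q.
Rotations at Q on the released spans (each span's end-slope, ×1/EI):
  span PQ: triangular load, peak 25.6: w₀L³/(45EI) = 865.2/EI
  span PQ: UDL 15: wL³/(24EI) = 950.5/EI
  span QR: point load 77.2 at a = 3.6: Pab(L + b)/(6LEI) = 400.2/EI
  span QR: UDL 16.9: wL³/(24EI) = 513.3/EI
  relative rotation θ_0 = (1816 + 913.5)/EI = 2729/EI
A unit hogging moment at Q produces rotation L₁/(3EI) + L₂/(3EI) = 6.833/EI.
Slope continuity at Q: θ_0 = M_Q·6.833/EI, so M_Q = 2729/6.833 = 399.4 kip·ft (hogging).
Span PQ, ΣM about P with M_Q applied at Q: R_Q^{PQ}·11.5 = 2120 + 399.4, so R_Q^{PQ} = 219.1 kip and R_P = 319.7 − 219.1 = 100.6 kip.
Span QR, ΣM about R: R_Q^{QR}·9 = 1101 + 399.4, so R_Q^{QR} = 166.7 kip and R_R = 229.3 − 166.7 = 62.55 kip.
R_Q = 219.1 + 166.7 = 385.9 kip.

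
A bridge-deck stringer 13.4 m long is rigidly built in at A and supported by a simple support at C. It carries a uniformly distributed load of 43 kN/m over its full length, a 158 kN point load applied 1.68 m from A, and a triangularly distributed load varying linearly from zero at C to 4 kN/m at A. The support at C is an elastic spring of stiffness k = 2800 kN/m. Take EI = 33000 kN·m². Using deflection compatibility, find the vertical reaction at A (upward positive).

R_A = 539.3 kN

Choose R_C as the redundant. The primary structure is the cantilever fixed at A.
Deflection at C on the released cantilever, summing each load's contribution:
  UDL 43: wL⁴/(8EI) = 173300/EI
  point load 158 at a = 1.68: Pa²(3L − a)/(6EI) = 2863/EI
  triangular load, peak 4 at the fixed end: w₀L⁴/(30EI) = 4299/EI
  δ_0 = 180461/EI
Flexibility coefficient — unit upward force at C: δ_{CC} = L³/(3EI) = 802/EI.
With EI = 33000 kN·m²: δ_0 = 5.4685 m and δ_{CC} = 0.024304 m/kN.
Compatibility — the spring shortens by R_C/k under the reaction it provides: δ_0 − R_C·δ_{CC} = R_C/k. With 1/k = 0.000357 m/kN, R_C = δ_0 / (δ_{CC} + 1/k) = 5.4685 / (0.024304 + 0.000357) = 221.7 kN.
Vertical equilibrium: R_A = ΣP − R_C = 761 − 221.7 = 539.3 kN.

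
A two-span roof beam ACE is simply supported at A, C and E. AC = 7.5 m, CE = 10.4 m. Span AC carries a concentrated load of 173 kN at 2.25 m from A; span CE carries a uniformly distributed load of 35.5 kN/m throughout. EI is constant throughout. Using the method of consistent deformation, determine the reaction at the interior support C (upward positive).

R_C = 317.5 kN

Release continuity at C by inserting a hinge; the redundant is the internal moment M_C. The primary structure is two simply-supported spans AC and CE.
Discontinuity in slope at C on the released structure — sum the simple-span end rotations:
  span AC: point load 173 at a = 2.25: Pab(L + a)/(6LEI) = 442.8/EI
  span CE: UDL 35.5: wL³/(24EI) = 1664/EI
  relative rotation θ_0 = (442.8 + 1664)/EI = 2107/EI
A unit hogging moment at C produces rotation L₁/(3EI) + L₂/(3EI) = 5.967/EI.
Slope continuity at C: θ_0 = M_C·5.967/EI, so M_C = 2107/5.967 = 353.1 kN·m (hogging).
Span AC, ΣM about A with M_C applied at C: R_C^{AC}·7.5 = 389.2 + 353.1, so R_C^{AC} = 98.98 kN and R_A = 173 − 98.98 = 74.02 kN.
Span CE, ΣM about E: R_C^{CE}·10.4 = 1920 + 353.1, so R_C^{CE} = 218.5 kN and R_E = 369.2 − 218.5 = 150.7 kN.
R_C = 98.98 + 218.5 = 317.5 kN.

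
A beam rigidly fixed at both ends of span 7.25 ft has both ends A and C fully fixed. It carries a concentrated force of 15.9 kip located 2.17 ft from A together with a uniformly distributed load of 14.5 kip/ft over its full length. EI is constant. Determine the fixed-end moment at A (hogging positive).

Release both end moments; the primary structure is a simply-supported span AC with redundants M_A and M_C.
End rotations of the released simple span under the applied load (×1/EI):
  at A: point load 15.9 at a = 2.17: Pab(L + b)/(6LEI) = 49.68/EI
  at C: point load 15.9 at a = 2.17: Pab(L + a)/(6LEI) = 37.96/EI
  at A: UDL 14.5: wL³/(24EI) = 230.2/EI
  at C: UDL 14.5: wL³/(24EI) = 230.2/EI
  θ_A0 = 279.9/EI,  θ_C0 = 268.2/EI
Flexibility coefficients: a unit moment at one end gives L/(3EI) there and L/(6EI) at the far end, so f₁₁ = f₂₂ = 2.417/EI and f₁₂ = f₂₁ = 1.208/EI.
Compatibility — zero rotation at each built-in end:
  2.417 M_A + 1.208 M_C = 279.9
  1.208 M_A + 2.417 M_C = 268.2
Solving the pair gives M_A = 80.45 kip·ft and M_C = 70.75 kip·ft (hogging).

M_A = 80.45 kip·ft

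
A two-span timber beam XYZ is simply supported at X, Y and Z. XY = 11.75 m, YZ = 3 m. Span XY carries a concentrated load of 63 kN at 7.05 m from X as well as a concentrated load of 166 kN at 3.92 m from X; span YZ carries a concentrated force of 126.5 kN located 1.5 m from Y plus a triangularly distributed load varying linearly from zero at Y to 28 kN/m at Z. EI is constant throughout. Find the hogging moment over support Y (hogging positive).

Insert a hinge at Y; M_Y is the redundant, and each span becomes simply supported.
Discontinuity in slope at Y on the released structure — sum the simple-span end rotations:
  span XY: point load 63 at a = 7.05: Pab(L + a)/(6LEI) = 556.7/EI
  span XY: point load 166 at a = 3.92: Pab(L + a)/(6LEI) = 1132/EI
  span YZ: point load 126.5 at a = 1.5: Pab(L + b)/(6LEI) = 71.16/EI
  span YZ: triangular load, peak 28: 7w₀L³/(360EI) = 14.7/EI
  relative rotation θ_0 = (1689 + 85.86)/EI = 1775/EI
A unit hogging moment at Y produces rotation L₁/(3EI) + L₂/(3EI) = 4.917/EI.
Slope continuity at Y: θ_0 = M_Y·4.917/EI, so M_Y = 1775/4.917 = 361 kN·m (hogging).

M_Y = 361 kN·m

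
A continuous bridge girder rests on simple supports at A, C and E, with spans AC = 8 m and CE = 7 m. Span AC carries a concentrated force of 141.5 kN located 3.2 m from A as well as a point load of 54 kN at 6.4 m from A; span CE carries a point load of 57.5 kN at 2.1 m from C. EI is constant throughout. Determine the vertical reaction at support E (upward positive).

R_E = -6.769 kN

Take M_C as the redundant. Released structure: two simple spans AC and CE with a hinge at C.
End slopes at the hinge C, treating each span as simply supported:
  span AC: point load 141.5 at a = 3.2: Pab(L + a)/(6LEI) = 507.1/EI
  span AC: point load 54 at a = 6.4: Pab(L + a)/(6LEI) = 165.9/EI
  span CE: point load 57.5 at a = 2.1: Pab(L + b)/(6LEI) = 167.6/EI
  relative rotation θ_0 = (673 + 167.6)/EI = 840.7/EI
A unit hogging moment at C produces rotation L₁/(3EI) + L₂/(3EI) = 5/EI.
Slope continuity at C: θ_0 = M_C·5/EI, so M_C = 840.7/5 = 168.1 kN·m (hogging).
Span CE, ΣM about E: R_C^{CE}·7 = 281.8 + 168.1, so R_C^{CE} = 64.27 kN and R_E = 57.5 − 64.27 = -6.769 kN.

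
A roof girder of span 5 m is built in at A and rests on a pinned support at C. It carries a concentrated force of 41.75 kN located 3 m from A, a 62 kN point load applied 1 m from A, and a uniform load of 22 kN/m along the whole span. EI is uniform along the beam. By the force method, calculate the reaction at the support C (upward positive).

R_C = 62.76 kN

Remove the prop at C; the released (primary) structure is a cantilever built in at A.
Deflection at C on the released cantilever, summing each load's contribution:
  point load 41.75 at a = 3: Pa²(3L − a)/(6EI) = 751.5/EI
  point load 62 at a = 1: Pa²(3L − a)/(6EI) = 144.7/EI
  UDL 22: wL⁴/(8EI) = 1719/EI
  δ_0 = 2615/EI
Tip deflection under a unit load at C: L³/(3EI) = 41.67/EI.
Compatibility at C: δ_0 − R_C·δ_{CC} = 0, so R_C = 2615/41.67 = 62.76 kN.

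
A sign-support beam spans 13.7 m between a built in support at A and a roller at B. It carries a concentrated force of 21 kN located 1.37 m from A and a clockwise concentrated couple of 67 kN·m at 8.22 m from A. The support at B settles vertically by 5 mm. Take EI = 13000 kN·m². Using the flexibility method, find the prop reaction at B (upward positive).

R_B = 6.391 kN

Release the roller at B. Primary structure: cantilever fixed at A.
Free-end deflection of the primary structure under the applied loading (downward +):
  point load 21 at a = 1.37: Pa²(3L − a)/(6EI) = 261/EI
  clockwise couple 67 at a = 8.22: M₀a(2L − a)/(2EI) = 5282/EI
  δ_0 = 5543/EI
Flexibility coefficient — unit upward force at B: δ_{BB} = L³/(3EI) = 857.1/EI.
With EI = 13000 kN·m²: δ_0 = 0.42635 m and δ_{BB} = 0.065932 m/kN.
Compatibility — the beam at B must follow the support down by 0.005 m: δ_0 − R_B·δ_{BB} = 0.005, so R_B = (0.42635 − 0.005)/0.065932 = 6.391 kN.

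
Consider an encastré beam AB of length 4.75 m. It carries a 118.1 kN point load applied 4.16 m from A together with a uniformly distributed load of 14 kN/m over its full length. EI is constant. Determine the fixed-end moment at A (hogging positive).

M_A = 33.9 kN·m

Take the two fixed-end moments M_A, M_B as redundants; the released structure is the simple span AB.
Simple-span end rotations at A and B under the given loads:
  at A: point load 118.1 at a = 4.16: Pab(L + b)/(6LEI) = 54.31/EI
  at B: point load 118.1 at a = 4.16: Pab(L + a)/(6LEI) = 90.62/EI
  at A: UDL 14: wL³/(24EI) = 62.52/EI
  at B: UDL 14: wL³/(24EI) = 62.52/EI
  θ_A0 = 116.8/EI,  θ_B0 = 153.1/EI
Flexibility coefficients: a unit moment at one end gives L/(3EI) there and L/(6EI) at the far end, so f₁₁ = f₂₂ = 1.583/EI and f₁₂ = f₂₁ = 0.7917/EI.
Compatibility — zero rotation at each built-in end:
  1.583 M_A + 0.7917 M_B = 116.8
  0.7917 M_A + 1.583 M_B = 153.1
Solving the pair gives M_A = 33.9 kN·m and M_B = 79.77 kN·m (hogging).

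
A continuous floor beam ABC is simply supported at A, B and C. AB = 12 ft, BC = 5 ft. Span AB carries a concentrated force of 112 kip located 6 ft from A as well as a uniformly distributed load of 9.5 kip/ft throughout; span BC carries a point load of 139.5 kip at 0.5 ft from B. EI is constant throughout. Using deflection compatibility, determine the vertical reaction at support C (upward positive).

Release continuity at B by inserting a hinge; the redundant is the internal moment M_B. The primary structure is two simply-supported spans AB and BC.
Rotations at B on the released spans (each span's end-slope, ×1/EI):
  span AB: point load 112 at a = 6: Pab(L + a)/(6LEI) = 1008/EI
  span AB: UDL 9.5: wL³/(24EI) = 684/EI
  span BC: point load 139.5 at a = 0.5: Pab(L + b)/(6LEI) = 99.39/EI
  relative rotation θ_0 = (1692 + 99.39)/EI = 1791/EI
A unit hogging moment at B produces rotation L₁/(3EI) + L₂/(3EI) = 5.667/EI.
Slope continuity at B: θ_0 = M_B·5.667/EI, so M_B = 1791/5.667 = 316.1 kip·ft (hogging).
Span BC, ΣM about C: R_B^{BC}·5 = 627.8 + 316.1, so R_B^{BC} = 188.8 kip and R_C = 139.5 − 188.8 = -49.28 kip.

R_C = -49.28 kip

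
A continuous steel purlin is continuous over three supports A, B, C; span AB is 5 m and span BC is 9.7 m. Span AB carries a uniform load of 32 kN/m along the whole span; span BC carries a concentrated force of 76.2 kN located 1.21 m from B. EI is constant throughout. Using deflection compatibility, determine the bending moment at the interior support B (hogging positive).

Release continuity at B by inserting a hinge; the redundant is the internal moment M_B. The primary structure is two simply-supported spans AB and BC.
Discontinuity in slope at B on the released structure — sum the simple-span end rotations:
  span AB: UDL 32: wL³/(24EI) = 166.7/EI
  span BC: point load 76.2 at a = 1.21: Pab(L + b)/(6LEI) = 244.7/EI
  relative rotation θ_0 = (166.7 + 244.7)/EI = 411.3/EI
A unit hogging moment at B produces rotation L₁/(3EI) + L₂/(3EI) = 4.9/EI.
Slope continuity at B: θ_0 = M_B·4.9/EI, so M_B = 411.3/4.9 = 83.94 kN·m (hogging).

M_B = 83.94 kN·m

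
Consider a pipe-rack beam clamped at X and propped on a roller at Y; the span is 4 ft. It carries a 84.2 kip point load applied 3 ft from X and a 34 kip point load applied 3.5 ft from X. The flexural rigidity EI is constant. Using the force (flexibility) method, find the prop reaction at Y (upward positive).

Choose R_Y as the redundant. The primary structure is the cantilever fixed at X.
Downward deflection at the released point Y due to the loads:
  point load 84.2 at a = 3: Pa²(3L − a)/(6EI) = 1137/EI
  point load 34 at a = 3.5: Pa²(3L − a)/(6EI) = 590/EI
  δ_0 = 1727/EI
Flexibility coefficient — unit upward force at Y: δ_{YY} = L³/(3EI) = 21.33/EI.
The prop prevents deflection at Y: R_Y = δ_0/δ_{YY} = 1727/21.33 = 80.94 kip.

R_Y = 80.94 kip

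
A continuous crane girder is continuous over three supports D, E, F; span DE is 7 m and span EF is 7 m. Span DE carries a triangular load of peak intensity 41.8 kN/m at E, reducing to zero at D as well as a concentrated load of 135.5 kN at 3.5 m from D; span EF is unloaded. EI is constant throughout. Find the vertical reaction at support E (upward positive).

R_E = 210.2 kN

Take M_E as the redundant. Released structure: two simple spans DE and EF with a hinge at E.
Rotations at E on the released spans (each span's end-slope, ×1/EI):
  span DE: triangular load, peak 41.8: w₀L³/(45EI) = 318.6/EI
  span DE: point load 135.5 at a = 3.5: Pab(L + a)/(6LEI) = 415/EI
  relative rotation θ_0 = (733.6 + 0)/EI = 733.6/EI
A unit hogging moment at E produces rotation L₁/(3EI) + L₂/(3EI) = 4.667/EI.
Compatibility: M_E·(L₁+L₂)/(3EI) = θ_0, giving M_E = 157.2 kN·m (hogging).
Span DE, ΣM about D with M_E applied at E: R_E^{DE}·7 = 1157 + 157.2, so R_E^{DE} = 187.7 kN and R_D = 281.8 − 187.7 = 94.06 kN.
Span EF, ΣM about F: R_E^{EF}·7 = 0 + 157.2, so R_E^{EF} = 22.46 kN and R_F = 0 − 22.46 = -22.46 kN.
R_E = 187.7 + 22.46 = 210.2 kN.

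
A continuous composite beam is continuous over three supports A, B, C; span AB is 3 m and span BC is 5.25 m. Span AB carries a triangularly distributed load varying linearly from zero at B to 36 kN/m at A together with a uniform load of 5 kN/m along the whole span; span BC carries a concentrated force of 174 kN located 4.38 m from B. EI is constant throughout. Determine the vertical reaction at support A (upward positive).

Release continuity at B by inserting a hinge; the redundant is the internal moment M_B. The primary structure is two simply-supported spans AB and BC.
Rotations at B on the released spans (each span's end-slope, ×1/EI):
  span AB: triangular load, peak 36: 7w₀L³/(360EI) = 18.9/EI
  span AB: UDL 5: wL³/(24EI) = 5.625/EI
  span BC: point load 174 at a = 4.38: Pab(L + b)/(6LEI) = 128.8/EI
  relative rotation θ_0 = (24.52 + 128.8)/EI = 153.3/EI
A unit hogging moment at B produces rotation L₁/(3EI) + L₂/(3EI) = 2.75/EI.
Compatibility: M_B·(L₁+L₂)/(3EI) = θ_0, giving M_B = 55.76 kN·m (hogging).
Span AB, ΣM about A with M_B applied at B: R_B^{AB}·3 = 76.5 + 55.76, so R_B^{AB} = 44.09 kN and R_A = 69 − 44.09 = 24.91 kN.

R_A = 24.91 kN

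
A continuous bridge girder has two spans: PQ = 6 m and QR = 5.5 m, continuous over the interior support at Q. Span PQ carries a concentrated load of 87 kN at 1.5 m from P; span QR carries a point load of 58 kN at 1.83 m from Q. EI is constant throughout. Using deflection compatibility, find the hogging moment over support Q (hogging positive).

M_Q = 60.15 kN·m

Insert a hinge at Q; M_Q is the redundant, and each span becomes simply supported.
Rotations at Q on the released spans (each span's end-slope, ×1/EI):
  span PQ: point load 87 at a = 1.5: Pab(L + a)/(6LEI) = 122.3/EI
  span QR: point load 58 at a = 1.83: Pab(L + b)/(6LEI) = 108.2/EI
  relative rotation θ_0 = (122.3 + 108.2)/EI = 230.6/EI
A unit hogging moment at Q produces rotation L₁/(3EI) + L₂/(3EI) = 3.833/EI.
Compatibility: M_Q·(L₁+L₂)/(3EI) = θ_0, giving M_Q = 60.15 kN·m (hogging).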